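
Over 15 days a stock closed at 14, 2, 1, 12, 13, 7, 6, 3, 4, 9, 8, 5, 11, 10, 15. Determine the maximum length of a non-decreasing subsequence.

Track the smallest tail for each achievable length (allowing ties):
14 → extends → [14]
2 → replaces 14 → [2]
1 → replaces 2 → [1]
12 → extends → [1, 12]
13 → extends → [1, 12, 13]
7 → replaces 12 → [1, 7, 13]
6 → replaces 7 → [1, 6, 13]
3 → replaces 6 → [1, 3, 13]
4 → replaces 13 → [1, 3, 4]
9 → extends → [1, 3, 4, 9]
8 → replaces 9 → [1, 3, 4, 8]
5 → replaces 8 → [1, 3, 4, 5]
11 → extends → [1, 3, 4, 5, 11]
10 → replaces 11 → [1, 3, 4, 5, 10]
15 → extends → [1, 3, 4, 5, 10, 15]
Six tails, so the longest non-decreasing subsequence has length 6 (e.g. 2, 3, 4, 9, 11, 15).

6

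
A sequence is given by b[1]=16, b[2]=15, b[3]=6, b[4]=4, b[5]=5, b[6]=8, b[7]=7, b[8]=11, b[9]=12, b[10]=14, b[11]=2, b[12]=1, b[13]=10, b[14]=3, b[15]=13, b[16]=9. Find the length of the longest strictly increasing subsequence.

6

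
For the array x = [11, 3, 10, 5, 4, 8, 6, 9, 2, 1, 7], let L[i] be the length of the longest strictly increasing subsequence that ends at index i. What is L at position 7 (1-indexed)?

dp[i] = 1 + max{dp[j] : j<i, x[j]<x[i]} (or 1 if no such j):
i:      1  2  3  4  5  6  7  8  9 10 11
x[i]:  11  3 10  5  4  8  6  9  2  1  7
dp:     1  1  2  2  2  3  3  4  1  1  4
At index 7 the value is 3.

3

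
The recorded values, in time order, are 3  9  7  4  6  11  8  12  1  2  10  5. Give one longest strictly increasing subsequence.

Patience tails give the LIS length; then backtrack through the dp parents:
3 → extends → [3]
9 → extends → [3, 9]
7 → replaces 9 → [3, 7]
4 → replaces 7 → [3, 4]
6 → extends → [3, 4, 6]
11 → extends → [3, 4, 6, 11]
8 → replaces 11 → [3, 4, 6, 8]
12 → extends → [3, 4, 6, 8, 12]
1 → replaces 3 → [1, 4, 6, 8, 12]
2 → replaces 4 → [1, 2, 6, 8, 12]
10 → replaces 12 → [1, 2, 6, 8, 10]
5 → replaces 6 → [1, 2, 5, 8, 10]
Length 5; one witness is 3, 4, 6, 11, 12.

3, 4, 6, 11, 12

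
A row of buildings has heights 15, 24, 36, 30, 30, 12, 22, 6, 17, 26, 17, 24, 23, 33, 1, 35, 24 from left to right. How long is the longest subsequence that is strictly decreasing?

Let dp[i] be the longest strictly decreasing subsequence ending at i:
i:      1  2  3  4  5  6  7  8  9 10 11 12 13 14 15 16 17
a[i]:  15 24 36 30 30 12 22  6 17 26 17 24 23 33  1 35 24
dp:     1  1  1  2  2  3  3  4  4  3  4  4  5  2  6  2  4
Maximum is 6.

6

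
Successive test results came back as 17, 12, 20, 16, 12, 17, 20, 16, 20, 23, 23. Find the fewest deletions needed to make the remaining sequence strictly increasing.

6

Fewest deletions = n − (longest strictly increasing subsequence).
i:      1  2  3  4  5  6  7  8  9 10 11
a[i]:  17 12 20 16 12 17 20 16 20 23 23
dp:     1  1  2  2  1  3  4  2  4  5  5
max dp = 5, so deletions = 11 − 5 = 6.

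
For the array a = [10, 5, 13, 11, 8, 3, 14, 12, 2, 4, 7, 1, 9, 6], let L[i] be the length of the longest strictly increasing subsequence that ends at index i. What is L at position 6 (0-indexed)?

dp[i] = 1 + max{dp[j] : j<i, a[j]<a[i]} (or 1 if no such j):
i:      0  1  2  3  4  5  6  7  8  9 10 11 12 13
a[i]:  10  5 13 11  8  3 14 12  2  4  7  1  9  6
dp:     1  1  2  2  2  1  3  3  1  2  3  1  4  3
At index 6 the value is 3.

3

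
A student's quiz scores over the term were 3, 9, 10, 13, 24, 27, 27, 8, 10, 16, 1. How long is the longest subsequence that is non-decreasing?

Track the smallest tail for each achievable length (allowing ties):
3 → extends → [3]
9 → extends → [3, 9]
10 → extends → [3, 9, 10]
13 → extends → [3, 9, 10, 13]
24 → extends → [3, 9, 10, 13, 24]
27 → extends → [3, 9, 10, 13, 24, 27]
27 → extends → [3, 9, 10, 13, 24, 27, 27]
8 → replaces 9 → [3, 8, 10, 13, 24, 27, 27]
10 → replaces 13 → [3, 8, 10, 10, 24, 27, 27]
16 → replaces 24 → [3, 8, 10, 10, 16, 27, 27]
1 → replaces 3 → [1, 8, 10, 10, 16, 27, 27]
Seven tails, so the longest non-decreasing subsequence has length 7 (e.g. 3, 9, 10, 13, 24, 27, 27).

7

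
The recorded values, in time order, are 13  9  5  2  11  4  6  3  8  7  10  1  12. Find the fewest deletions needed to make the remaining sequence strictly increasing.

7

Fewest deletions = n − (longest strictly increasing subsequence).
Patience tails:
13 → extends → [13]
9 → replaces 13 → [9]
5 → replaces 9 → [5]
2 → replaces 5 → [2]
11 → extends → [2, 11]
4 → replaces 11 → [2, 4]
6 → extends → [2, 4, 6]
3 → replaces 4 → [2, 3, 6]
8 → extends → [2, 3, 6, 8]
7 → replaces 8 → [2, 3, 6, 7]
10 → extends → [2, 3, 6, 7, 10]
1 → replaces 2 → [1, 3, 6, 7, 10]
12 → extends → [1, 3, 6, 7, 10, 12]
Longest strictly increasing subsequence has length 6, so deletions = 13 − 6 = 7.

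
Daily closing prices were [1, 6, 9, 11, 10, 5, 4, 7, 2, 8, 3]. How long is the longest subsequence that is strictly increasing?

4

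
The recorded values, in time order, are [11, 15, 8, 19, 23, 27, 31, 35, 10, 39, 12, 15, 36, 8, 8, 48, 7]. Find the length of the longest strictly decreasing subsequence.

4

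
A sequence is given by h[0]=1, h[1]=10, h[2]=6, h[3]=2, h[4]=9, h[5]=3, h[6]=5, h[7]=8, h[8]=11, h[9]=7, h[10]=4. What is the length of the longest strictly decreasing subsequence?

5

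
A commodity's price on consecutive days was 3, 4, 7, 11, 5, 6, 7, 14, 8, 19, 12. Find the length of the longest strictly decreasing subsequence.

2

Negate each value so 'decreasing' becomes 'increasing', then run patience tails on the negated sequence:
-3 → extends → [-3]
-4 → replaces -3 → [-4]
-7 → replaces -4 → [-7]
-11 → replaces -7 → [-11]
-5 → extends → [-11, -5]
-6 → replaces -5 → [-11, -6]
-7 → replaces -6 → [-11, -7]
-14 → replaces -11 → [-14, -7]
-8 → replaces -7 → [-14, -8]
-19 → replaces -14 → [-19, -8]
-12 → replaces -8 → [-19, -12]
Two tails, so the longest strictly decreasing subsequence of the original has length 2.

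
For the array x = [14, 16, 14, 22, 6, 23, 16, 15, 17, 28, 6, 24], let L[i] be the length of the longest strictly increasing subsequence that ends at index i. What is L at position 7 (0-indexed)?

dp[i] = 1 + max{dp[j] : j<i, x[j]<x[i]} (or 1 if no such j):
i:      0  1  2  3  4  5  6  7  8  9 10 11
x[i]:  14 16 14 22  6 23 16 15 17 28  6 24
dp:     1  2  1  3  1  4  2  2  3  5  1  5
At index 7 the value is 2.

2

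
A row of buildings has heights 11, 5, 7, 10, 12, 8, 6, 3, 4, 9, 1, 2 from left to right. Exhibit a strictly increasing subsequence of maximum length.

5, 7, 10, 12

Patience tails give the LIS length; then backtrack through the dp parents:
11 → extends → [11]
5 → replaces 11 → [5]
7 → extends → [5, 7]
10 → extends → [5, 7, 10]
12 → extends → [5, 7, 10, 12]
8 → replaces 10 → [5, 7, 8, 12]
6 → replaces 7 → [5, 6, 8, 12]
3 → replaces 5 → [3, 6, 8, 12]
4 → replaces 6 → [3, 4, 8, 12]
9 → replaces 12 → [3, 4, 8, 9]
1 → replaces 3 → [1, 4, 8, 9]
2 → replaces 4 → [1, 2, 8, 9]
Length 4; one witness is 5, 7, 10, 12.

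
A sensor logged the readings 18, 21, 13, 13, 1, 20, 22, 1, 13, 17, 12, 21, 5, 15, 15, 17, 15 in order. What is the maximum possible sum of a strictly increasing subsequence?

Let S[i] be the best sum of a strictly increasing subsequence ending at i:
i:      1  2  3  4  5  6  7  8  9 10 11 12 13 14 15 16 17
a[i]:  18 21 13 13  1 20 22  1 13 17 12 21  5 15 15 17 15
S:     18 39 13 13  1 38 61  1 14 31 13 59  6 29 29 46 29
Maximum is 61 (e.g. 18 + 21 + 22).

61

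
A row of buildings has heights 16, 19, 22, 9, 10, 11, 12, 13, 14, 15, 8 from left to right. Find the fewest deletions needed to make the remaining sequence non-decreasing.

4

Fewest deletions = n − (longest non-decreasing subsequence).
i:      1  2  3  4  5  6  7  8  9 10 11
a[i]:  16 19 22  9 10 11 12 13 14 15  8
dp:     1  2  3  1  2  3  4  5  6  7  1
max dp = 7, so deletions = 11 − 7 = 4.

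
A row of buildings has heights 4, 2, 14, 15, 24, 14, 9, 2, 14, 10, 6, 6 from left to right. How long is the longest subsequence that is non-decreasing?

Track the smallest tail for each achievable length (allowing ties):
4 → extends → [4]
2 → replaces 4 → [2]
14 → extends → [2, 14]
15 → extends → [2, 14, 15]
24 → extends → [2, 14, 15, 24]
14 → replaces 15 → [2, 14, 14, 24]
9 → replaces 14 → [2, 9, 14, 24]
2 → replaces 9 → [2, 2, 14, 24]
14 → replaces 24 → [2, 2, 14, 14]
10 → replaces 14 → [2, 2, 10, 14]
6 → replaces 10 → [2, 2, 6, 14]
6 → replaces 14 → [2, 2, 6, 6]
Four tails, so the longest non-decreasing subsequence has length 4 (e.g. 4, 14, 15, 24).

4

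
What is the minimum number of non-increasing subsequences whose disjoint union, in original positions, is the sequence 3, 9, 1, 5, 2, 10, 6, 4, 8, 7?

4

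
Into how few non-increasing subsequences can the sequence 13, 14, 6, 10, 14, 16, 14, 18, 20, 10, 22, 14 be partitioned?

7

Place each on the leftmost legal pile:
13 → new pile 1 (tops now [13])
14 → new pile 2 (tops now [13, 14])
6 → pile 1 (tops now [6, 14])
10 → pile 2 (tops now [6, 10])
14 → new pile 3 (tops now [6, 10, 14])
16 → new pile 4 (tops now [6, 10, 14, 16])
14 → pile 3 (tops now [6, 10, 14, 16])
18 → new pile 5 (tops now [6, 10, 14, 16, 18])
20 → new pile 6 (tops now [6, 10, 14, 16, 18, 20])
10 → pile 2 (tops now [6, 10, 14, 16, 18, 20])
22 → new pile 7 (tops now [6, 10, 14, 16, 18, 20, 22])
14 → pile 3 (tops now [6, 10, 14, 16, 18, 20, 22])
Seven piles.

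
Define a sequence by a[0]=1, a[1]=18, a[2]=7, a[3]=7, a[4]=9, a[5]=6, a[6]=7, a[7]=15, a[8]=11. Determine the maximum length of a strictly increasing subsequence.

Track the smallest tail for each achievable length (strict):
1 → extends → [1]
18 → extends → [1, 18]
7 → replaces 18 → [1, 7]
7 → already a tail → [1, 7]
9 → extends → [1, 7, 9]
6 → replaces 7 → [1, 6, 9]
7 → replaces 9 → [1, 6, 7]
15 → extends → [1, 6, 7, 15]
11 → replaces 15 → [1, 6, 7, 11]
Four tails, so the longest strictly increasing subsequence has length 4 (e.g. 1, 7, 9, 15).

4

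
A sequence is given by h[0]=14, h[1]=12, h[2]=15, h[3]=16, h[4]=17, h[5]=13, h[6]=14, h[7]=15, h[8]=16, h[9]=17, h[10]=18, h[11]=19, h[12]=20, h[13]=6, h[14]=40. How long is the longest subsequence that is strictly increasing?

10

Let dp[i] be the length of the longest such subsequence ending at index i:
i:      0  1  2  3  4  5  6  7  8  9 10 11 12 13 14
h[i]:  14 12 15 16 17 13 14 15 16 17 18 19 20  6 40
dp:     1  1  2  3  4  2  3  4  5  6  7  8  9  1 10
Maximum dp value is 10.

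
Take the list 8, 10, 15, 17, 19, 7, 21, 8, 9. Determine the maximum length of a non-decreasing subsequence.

6

Let dp[i] be the length of the longest such subsequence ending at index i:
i:      1  2  3  4  5  6  7  8  9
a[i]:   8 10 15 17 19  7 21  8  9
dp:     1  2  3  4  5  1  6  2  3
Maximum dp value is 6.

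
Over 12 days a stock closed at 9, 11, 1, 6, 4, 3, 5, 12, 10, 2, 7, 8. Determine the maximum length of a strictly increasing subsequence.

Track the smallest tail for each achievable length (strict):
9 → extends → [9]
11 → extends → [9, 11]
1 → replaces 9 → [1, 11]
6 → replaces 11 → [1, 6]
4 → replaces 6 → [1, 4]
3 → replaces 4 → [1, 3]
5 → extends → [1, 3, 5]
12 → extends → [1, 3, 5, 12]
10 → replaces 12 → [1, 3, 5, 10]
2 → replaces 3 → [1, 2, 5, 10]
7 → replaces 10 → [1, 2, 5, 7]
8 → extends → [1, 2, 5, 7, 8]
Five tails, so the longest strictly increasing subsequence has length 5 (e.g. 1, 4, 5, 7, 8).

5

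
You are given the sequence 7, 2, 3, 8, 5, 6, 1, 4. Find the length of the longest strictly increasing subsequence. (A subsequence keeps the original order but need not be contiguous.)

4

Let dp[i] be the length of the longest such subsequence ending at index i:
i:     1 2 3 4 5 6 7 8
a[i]:  7 2 3 8 5 6 1 4
dp:    1 1 2 3 3 4 1 3
Maximum dp value is 4.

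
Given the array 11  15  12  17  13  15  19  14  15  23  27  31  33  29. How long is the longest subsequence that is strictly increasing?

Let dp[i] be the length of the longest such subsequence ending at index i:
i:      1  2  3  4  5  6  7  8  9 10 11 12 13 14
a[i]:  11 15 12 17 13 15 19 14 15 23 27 31 33 29
dp:     1  2  2  3  3  4  5  4  5  6  7  8  9  8
Maximum dp value is 9.

9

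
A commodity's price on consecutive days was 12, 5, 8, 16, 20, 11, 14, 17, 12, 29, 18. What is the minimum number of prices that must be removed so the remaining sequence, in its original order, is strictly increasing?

Fewest deletions = n − (longest strictly increasing subsequence).
Patience tails:
12 → extends → [12]
5 → replaces 12 → [5]
8 → extends → [5, 8]
16 → extends → [5, 8, 16]
20 → extends → [5, 8, 16, 20]
11 → replaces 16 → [5, 8, 11, 20]
14 → replaces 20 → [5, 8, 11, 14]
17 → extends → [5, 8, 11, 14, 17]
12 → replaces 14 → [5, 8, 11, 12, 17]
29 → extends → [5, 8, 11, 12, 17, 29]
18 → replaces 29 → [5, 8, 11, 12, 17, 18]
Longest strictly increasing subsequence has length 6, so deletions = 11 − 6 = 5.

5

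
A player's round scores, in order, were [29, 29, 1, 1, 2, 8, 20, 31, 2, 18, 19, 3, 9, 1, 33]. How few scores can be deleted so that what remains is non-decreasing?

Fewest deletions = n − (longest non-decreasing subsequence).
i:      1  2  3  4  5  6  7  8  9 10 11 12 13 14 15
a[i]:  29 29  1  1  2  8 20 31  2 18 19  3  9  1 33
dp:     1  2  1  2  3  4  5  6  4  5  6  5  6  3  7
max dp = 7, so deletions = 15 − 7 = 8.

8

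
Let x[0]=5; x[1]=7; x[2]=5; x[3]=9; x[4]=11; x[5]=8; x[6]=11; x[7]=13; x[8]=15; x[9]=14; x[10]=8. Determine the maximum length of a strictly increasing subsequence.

Track the smallest tail for each achievable length (strict):
5 → extends → [5]
7 → extends → [5, 7]
5 → already a tail → [5, 7]
9 → extends → [5, 7, 9]
11 → extends → [5, 7, 9, 11]
8 → replaces 9 → [5, 7, 8, 11]
11 → already a tail → [5, 7, 8, 11]
13 → extends → [5, 7, 8, 11, 13]
15 → extends → [5, 7, 8, 11, 13, 15]
14 → replaces 15 → [5, 7, 8, 11, 13, 14]
8 → already a tail → [5, 7, 8, 11, 13, 14]
Six tails, so the longest strictly increasing subsequence has length 6 (e.g. 5, 7, 9, 11, 13, 15).

6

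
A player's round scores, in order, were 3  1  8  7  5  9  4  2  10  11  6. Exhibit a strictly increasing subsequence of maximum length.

3, 8, 9, 10, 11

Patience tails give the LIS length; then backtrack through the dp parents:
3 → extends → [3]
1 → replaces 3 → [1]
8 → extends → [1, 8]
7 → replaces 8 → [1, 7]
5 → replaces 7 → [1, 5]
9 → extends → [1, 5, 9]
4 → replaces 5 → [1, 4, 9]
2 → replaces 4 → [1, 2, 9]
10 → extends → [1, 2, 9, 10]
11 → extends → [1, 2, 9, 10, 11]
6 → replaces 9 → [1, 2, 6, 10, 11]
Length 5; one witness is 3, 8, 9, 10, 11.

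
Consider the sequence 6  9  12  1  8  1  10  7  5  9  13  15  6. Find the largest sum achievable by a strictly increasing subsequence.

Let S[i] be the best sum of a strictly increasing subsequence ending at i:
i:      1  2  3  4  5  6  7  8  9 10 11 12 13
a[i]:   6  9 12  1  8  1 10  7  5  9 13 15  6
S:      6 15 27  1 14  1 25 13  6 23 40 55 12
Maximum is 55 (e.g. 6 + 9 + 12 + 13 + 15).

55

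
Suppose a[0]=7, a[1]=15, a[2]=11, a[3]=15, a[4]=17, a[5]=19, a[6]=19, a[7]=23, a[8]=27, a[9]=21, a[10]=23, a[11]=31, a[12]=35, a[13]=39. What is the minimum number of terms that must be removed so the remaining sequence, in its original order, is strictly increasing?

4

Fewest deletions = n − (longest strictly increasing subsequence).
Patience tails:
7 → extends → [7]
15 → extends → [7, 15]
11 → replaces 15 → [7, 11]
15 → extends → [7, 11, 15]
17 → extends → [7, 11, 15, 17]
19 → extends → [7, 11, 15, 17, 19]
19 → already a tail → [7, 11, 15, 17, 19]
23 → extends → [7, 11, 15, 17, 19, 23]
27 → extends → [7, 11, 15, 17, 19, 23, 27]
21 → replaces 23 → [7, 11, 15, 17, 19, 21, 27]
23 → replaces 27 → [7, 11, 15, 17, 19, 21, 23]
31 → extends → [7, 11, 15, 17, 19, 21, 23, 31]
35 → extends → [7, 11, 15, 17, 19, 21, 23, 31, 35]
39 → extends → [7, 11, 15, 17, 19, 21, 23, 31, 35, 39]
Longest strictly increasing subsequence has length 10, so deletions = 14 − 10 = 4.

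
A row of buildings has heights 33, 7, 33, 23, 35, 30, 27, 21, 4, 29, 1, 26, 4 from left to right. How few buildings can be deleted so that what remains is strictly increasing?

9

Fewest deletions = n − (longest strictly increasing subsequence).
Patience tails:
33 → extends → [33]
7 → replaces 33 → [7]
33 → extends → [7, 33]
23 → replaces 33 → [7, 23]
35 → extends → [7, 23, 35]
30 → replaces 35 → [7, 23, 30]
27 → replaces 30 → [7, 23, 27]
21 → replaces 23 → [7, 21, 27]
4 → replaces 7 → [4, 21, 27]
29 → extends → [4, 21, 27, 29]
1 → replaces 4 → [1, 21, 27, 29]
26 → replaces 27 → [1, 21, 26, 29]
4 → replaces 21 → [1, 4, 26, 29]
Longest strictly increasing subsequence has length 4, so deletions = 13 − 4 = 9.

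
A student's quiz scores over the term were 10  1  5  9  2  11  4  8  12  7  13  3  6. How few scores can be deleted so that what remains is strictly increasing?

7

Fewest deletions = n − (longest strictly increasing subsequence).
Patience tails:
10 → extends → [10]
1 → replaces 10 → [1]
5 → extends → [1, 5]
9 → extends → [1, 5, 9]
2 → replaces 5 → [1, 2, 9]
11 → extends → [1, 2, 9, 11]
4 → replaces 9 → [1, 2, 4, 11]
8 → replaces 11 → [1, 2, 4, 8]
12 → extends → [1, 2, 4, 8, 12]
7 → replaces 8 → [1, 2, 4, 7, 12]
13 → extends → [1, 2, 4, 7, 12, 13]
3 → replaces 4 → [1, 2, 3, 7, 12, 13]
6 → replaces 7 → [1, 2, 3, 6, 12, 13]
Longest strictly increasing subsequence has length 6, so deletions = 13 − 6 = 7.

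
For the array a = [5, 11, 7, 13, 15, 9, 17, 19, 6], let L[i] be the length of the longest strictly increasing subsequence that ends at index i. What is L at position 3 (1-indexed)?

dp[i] = 1 + max{dp[j] : j<i, a[j]<a[i]} (or 1 if no such j):
i:      1  2  3  4  5  6  7  8  9
a[i]:   5 11  7 13 15  9 17 19  6
dp:     1  2  2  3  4  3  5  6  2
At index 3 the value is 2.

2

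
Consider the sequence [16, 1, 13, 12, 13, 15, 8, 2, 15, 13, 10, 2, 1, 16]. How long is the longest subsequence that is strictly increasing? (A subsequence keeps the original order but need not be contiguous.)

Track the smallest tail for each achievable length (strict):
16 → extends → [16]
1 → replaces 16 → [1]
13 → extends → [1, 13]
12 → replaces 13 → [1, 12]
13 → extends → [1, 12, 13]
15 → extends → [1, 12, 13, 15]
8 → replaces 12 → [1, 8, 13, 15]
2 → replaces 8 → [1, 2, 13, 15]
15 → already a tail → [1, 2, 13, 15]
13 → already a tail → [1, 2, 13, 15]
10 → replaces 13 → [1, 2, 10, 15]
2 → already a tail → [1, 2, 10, 15]
1 → already a tail → [1, 2, 10, 15]
16 → extends → [1, 2, 10, 15, 16]
Five tails, so the longest strictly increasing subsequence has length 5 (e.g. 1, 12, 13, 15, 16).

5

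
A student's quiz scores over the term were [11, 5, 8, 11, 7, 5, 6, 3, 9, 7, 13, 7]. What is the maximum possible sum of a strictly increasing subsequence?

Let S[i] be the best sum of a strictly increasing subsequence ending at i:
i:      1  2  3  4  5  6  7  8  9 10 11 12
a[i]:  11  5  8 11  7  5  6  3  9  7 13  7
S:     11  5 13 24 12  5 11  3 22 18 37 18
Maximum is 37 (e.g. 5 + 8 + 11 + 13).

37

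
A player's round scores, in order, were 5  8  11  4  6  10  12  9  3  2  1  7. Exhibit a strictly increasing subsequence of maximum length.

Patience tails give the LIS length; then backtrack through the dp parents:
5 → extends → [5]
8 → extends → [5, 8]
11 → extends → [5, 8, 11]
4 → replaces 5 → [4, 8, 11]
6 → replaces 8 → [4, 6, 11]
10 → replaces 11 → [4, 6, 10]
12 → extends → [4, 6, 10, 12]
9 → replaces 10 → [4, 6, 9, 12]
3 → replaces 4 → [3, 6, 9, 12]
2 → replaces 3 → [2, 6, 9, 12]
1 → replaces 2 → [1, 6, 9, 12]
7 → replaces 9 → [1, 6, 7, 12]
Length 4; one witness is 5, 8, 11, 12.

5, 8, 11, 12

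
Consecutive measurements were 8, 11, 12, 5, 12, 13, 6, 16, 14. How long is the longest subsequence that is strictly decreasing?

2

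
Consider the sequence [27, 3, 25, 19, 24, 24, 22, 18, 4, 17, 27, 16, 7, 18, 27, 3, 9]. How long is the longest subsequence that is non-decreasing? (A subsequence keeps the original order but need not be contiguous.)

6

Track the smallest tail for each achievable length (allowing ties):
27 → extends → [27]
3 → replaces 27 → [3]
25 → extends → [3, 25]
19 → replaces 25 → [3, 19]
24 → extends → [3, 19, 24]
24 → extends → [3, 19, 24, 24]
22 → replaces 24 → [3, 19, 22, 24]
18 → replaces 19 → [3, 18, 22, 24]
4 → replaces 18 → [3, 4, 22, 24]
17 → replaces 22 → [3, 4, 17, 24]
27 → extends → [3, 4, 17, 24, 27]
16 → replaces 17 → [3, 4, 16, 24, 27]
7 → replaces 16 → [3, 4, 7, 24, 27]
18 → replaces 24 → [3, 4, 7, 18, 27]
27 → extends → [3, 4, 7, 18, 27, 27]
3 → replaces 4 → [3, 3, 7, 18, 27, 27]
9 → replaces 18 → [3, 3, 7, 9, 27, 27]
Six tails, so the longest non-decreasing subsequence has length 6 (e.g. 3, 19, 24, 24, 27, 27).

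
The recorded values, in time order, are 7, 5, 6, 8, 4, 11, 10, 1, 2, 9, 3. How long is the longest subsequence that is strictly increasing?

4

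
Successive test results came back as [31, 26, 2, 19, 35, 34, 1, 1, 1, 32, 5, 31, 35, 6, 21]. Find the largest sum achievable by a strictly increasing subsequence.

Let S[i] be the best sum of a strictly increasing subsequence ending at i:
i:       1   2   3   4   5   6   7   8   9  10  11  12  13  14  15
a[i]:   31  26   2  19  35  34   1   1   1  32   5  31  35   6  21
S:      31  26   2  21  66  65   1   1   1  63   7  57 100  13  42
Maximum is 100 (e.g. 31 + 34 + 35).

100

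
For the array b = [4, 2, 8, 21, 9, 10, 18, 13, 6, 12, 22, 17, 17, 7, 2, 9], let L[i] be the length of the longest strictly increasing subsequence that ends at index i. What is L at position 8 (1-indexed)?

5

dp[i] = 1 + max{dp[j] : j<i, b[j]<b[i]} (or 1 if no such j):
i:      1  2  3  4  5  6  7  8  9 10 11 12 13 14 15 16
b[i]:   4  2  8 21  9 10 18 13  6 12 22 17 17  7  2  9
dp:     1  1  2  3  3  4  5  5  2  5  6  6  6  3  1  4
At index 8 the value is 5.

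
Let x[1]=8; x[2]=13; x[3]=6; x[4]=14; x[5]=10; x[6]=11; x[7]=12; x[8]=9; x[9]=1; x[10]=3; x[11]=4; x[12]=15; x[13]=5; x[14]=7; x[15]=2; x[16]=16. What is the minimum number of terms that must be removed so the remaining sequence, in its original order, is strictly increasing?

Fewest deletions = n − (longest strictly increasing subsequence).
i:      1  2  3  4  5  6  7  8  9 10 11 12 13 14 15 16
x[i]:   8 13  6 14 10 11 12  9  1  3  4 15  5  7  2 16
dp:     1  2  1  3  2  3  4  2  1  2  3  5  4  5  2  6
max dp = 6, so deletions = 16 − 6 = 10.

10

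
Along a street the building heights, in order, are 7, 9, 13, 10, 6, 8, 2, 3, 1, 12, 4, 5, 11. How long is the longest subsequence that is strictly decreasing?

5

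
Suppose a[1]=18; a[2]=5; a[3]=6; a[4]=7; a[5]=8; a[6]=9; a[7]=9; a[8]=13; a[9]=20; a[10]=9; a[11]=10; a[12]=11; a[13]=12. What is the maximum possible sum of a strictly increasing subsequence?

Let S[i] be the best sum of a strictly increasing subsequence ending at i:
i:      1  2  3  4  5  6  7  8  9 10 11 12 13
a[i]:  18  5  6  7  8  9  9 13 20  9 10 11 12
S:     18  5 11 18 26 35 35 48 68 35 45 56 68
Maximum is 68 (e.g. 5 + 6 + 7 + 8 + 9 + 13 + 20).

68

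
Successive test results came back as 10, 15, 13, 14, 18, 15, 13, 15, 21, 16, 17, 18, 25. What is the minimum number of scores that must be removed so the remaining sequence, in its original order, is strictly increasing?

Fewest deletions = n − (longest strictly increasing subsequence).
Patience tails:
10 → extends → [10]
15 → extends → [10, 15]
13 → replaces 15 → [10, 13]
14 → extends → [10, 13, 14]
18 → extends → [10, 13, 14, 18]
15 → replaces 18 → [10, 13, 14, 15]
13 → already a tail → [10, 13, 14, 15]
15 → already a tail → [10, 13, 14, 15]
21 → extends → [10, 13, 14, 15, 21]
16 → replaces 21 → [10, 13, 14, 15, 16]
17 → extends → [10, 13, 14, 15, 16, 17]
18 → extends → [10, 13, 14, 15, 16, 17, 18]
25 → extends → [10, 13, 14, 15, 16, 17, 18, 25]
Longest strictly increasing subsequence has length 8, so deletions = 13 − 8 = 5.

5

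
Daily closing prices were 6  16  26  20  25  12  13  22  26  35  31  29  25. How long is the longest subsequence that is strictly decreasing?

Negate each value so 'decreasing' becomes 'increasing', then run patience tails on the negated sequence:
-6 → extends → [-6]
-16 → replaces -6 → [-16]
-26 → replaces -16 → [-26]
-20 → extends → [-26, -20]
-25 → replaces -20 → [-26, -25]
-12 → extends → [-26, -25, -12]
-13 → replaces -12 → [-26, -25, -13]
-22 → replaces -13 → [-26, -25, -22]
-26 → already a tail → [-26, -25, -22]
-35 → replaces -26 → [-35, -25, -22]
-31 → replaces -25 → [-35, -31, -22]
-29 → replaces -22 → [-35, -31, -29]
-25 → extends → [-35, -31, -29, -25]
Four tails, so the longest strictly decreasing subsequence of the original has length 4.

4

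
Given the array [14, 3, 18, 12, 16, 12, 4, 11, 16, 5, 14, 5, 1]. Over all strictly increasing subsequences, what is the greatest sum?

34

Let S[i] be the best sum of a strictly increasing subsequence ending at i:
i:      1  2  3  4  5  6  7  8  9 10 11 12 13
a[i]:  14  3 18 12 16 12  4 11 16  5 14  5  1
S:     14  3 32 15 31 15  7 18 34 12 32 12  1
Maximum is 34 (e.g. 3 + 4 + 11 + 16).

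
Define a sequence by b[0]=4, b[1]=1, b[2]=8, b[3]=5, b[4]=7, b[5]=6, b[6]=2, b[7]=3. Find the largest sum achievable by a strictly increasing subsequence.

16

Let S[i] be the best sum of a strictly increasing subsequence ending at i:
i:      0  1  2  3  4  5  6  7
b[i]:   4  1  8  5  7  6  2  3
S:      4  1 12  9 16 15  3  6
Maximum is 16 (e.g. 4 + 5 + 7).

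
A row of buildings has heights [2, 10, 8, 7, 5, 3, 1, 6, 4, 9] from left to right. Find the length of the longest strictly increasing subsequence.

Let dp[i] be the length of the longest such subsequence ending at index i:
i:      1  2  3  4  5  6  7  8  9 10
a[i]:   2 10  8  7  5  3  1  6  4  9
dp:     1  2  2  2  2  2  1  3  3  4
Maximum dp value is 4.

4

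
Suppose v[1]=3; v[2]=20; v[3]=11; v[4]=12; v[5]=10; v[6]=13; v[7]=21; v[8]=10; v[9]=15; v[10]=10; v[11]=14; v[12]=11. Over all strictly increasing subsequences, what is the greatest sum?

60

Let S[i] be the best sum of a strictly increasing subsequence ending at i:
i:      1  2  3  4  5  6  7  8  9 10 11 12
v[i]:   3 20 11 12 10 13 21 10 15 10 14 11
S:      3 23 14 26 13 39 60 13 54 13 53 24
Maximum is 60 (e.g. 3 + 11 + 12 + 13 + 21).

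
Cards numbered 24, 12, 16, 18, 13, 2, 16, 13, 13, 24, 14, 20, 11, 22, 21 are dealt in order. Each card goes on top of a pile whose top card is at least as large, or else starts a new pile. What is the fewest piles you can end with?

5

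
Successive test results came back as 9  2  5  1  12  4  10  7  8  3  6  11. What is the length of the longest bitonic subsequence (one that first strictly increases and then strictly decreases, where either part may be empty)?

inc[i] = longest strictly increasing subsequence ending at i; dec[i] = longest strictly decreasing subsequence starting at i:
i:      1  2  3  4  5  6  7  8  9 10 11 12
a[i]:   9  2  5  1 12  4 10  7  8  3  6 11
inc:    1  1  2  1  3  2  3  3  4  2  3  5
dec:    4  2  3  1  4  2  3  2  2  1  1  1
Best peak at i=5 (value 12): inc=3, dec=4, length 3+4−1 = 6.

6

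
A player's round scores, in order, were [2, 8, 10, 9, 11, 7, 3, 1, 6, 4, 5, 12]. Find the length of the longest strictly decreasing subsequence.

5

Let dp[i] be the longest strictly decreasing subsequence ending at i:
i:      1  2  3  4  5  6  7  8  9 10 11 12
a[i]:   2  8 10  9 11  7  3  1  6  4  5 12
dp:     1  1  1  2  1  3  4  5  4  5  5  1
Maximum is 5.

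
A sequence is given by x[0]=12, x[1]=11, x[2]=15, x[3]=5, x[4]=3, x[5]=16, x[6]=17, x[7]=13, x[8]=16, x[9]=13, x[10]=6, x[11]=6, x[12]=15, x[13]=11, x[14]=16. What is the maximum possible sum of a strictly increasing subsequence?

60

Let S[i] be the best sum of a strictly increasing subsequence ending at i:
i:      0  1  2  3  4  5  6  7  8  9 10 11 12 13 14
x[i]:  12 11 15  5  3 16 17 13 16 13  6  6 15 11 16
S:     12 11 27  5  3 43 60 25 43 25 11 11 40 22 56
Maximum is 60 (e.g. 12 + 15 + 16 + 17).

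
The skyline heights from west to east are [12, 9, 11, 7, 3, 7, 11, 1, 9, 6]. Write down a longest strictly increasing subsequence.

Patience tails give the LIS length; then backtrack through the dp parents:
12 → extends → [12]
9 → replaces 12 → [9]
11 → extends → [9, 11]
7 → replaces 9 → [7, 11]
3 → replaces 7 → [3, 11]
7 → replaces 11 → [3, 7]
11 → extends → [3, 7, 11]
1 → replaces 3 → [1, 7, 11]
9 → replaces 11 → [1, 7, 9]
6 → replaces 7 → [1, 6, 9]
Length 3; one witness is 3, 7, 11.

3, 7, 11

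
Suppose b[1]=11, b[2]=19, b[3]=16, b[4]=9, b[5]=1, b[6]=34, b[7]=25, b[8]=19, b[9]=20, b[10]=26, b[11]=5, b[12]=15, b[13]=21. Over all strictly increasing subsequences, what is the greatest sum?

Let S[i] be the best sum of a strictly increasing subsequence ending at i:
i:      1  2  3  4  5  6  7  8  9 10 11 12 13
b[i]:  11 19 16  9  1 34 25 19 20 26  5 15 21
S:     11 30 27  9  1 64 55 46 66 92  6 26 87
Maximum is 92 (e.g. 11 + 16 + 19 + 20 + 26).

92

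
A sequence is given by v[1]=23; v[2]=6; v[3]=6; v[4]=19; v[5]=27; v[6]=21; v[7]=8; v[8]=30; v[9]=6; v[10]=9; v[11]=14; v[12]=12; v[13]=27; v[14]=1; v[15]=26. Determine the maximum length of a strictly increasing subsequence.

5

Track the smallest tail for each achievable length (strict):
23 → extends → [23]
6 → replaces 23 → [6]
6 → already a tail → [6]
19 → extends → [6, 19]
27 → extends → [6, 19, 27]
21 → replaces 27 → [6, 19, 21]
8 → replaces 19 → [6, 8, 21]
30 → extends → [6, 8, 21, 30]
6 → already a tail → [6, 8, 21, 30]
9 → replaces 21 → [6, 8, 9, 30]
14 → replaces 30 → [6, 8, 9, 14]
12 → replaces 14 → [6, 8, 9, 12]
27 → extends → [6, 8, 9, 12, 27]
1 → replaces 6 → [1, 8, 9, 12, 27]
26 → replaces 27 → [1, 8, 9, 12, 26]
Five tails, so the longest strictly increasing subsequence has length 5 (e.g. 6, 8, 9, 14, 27).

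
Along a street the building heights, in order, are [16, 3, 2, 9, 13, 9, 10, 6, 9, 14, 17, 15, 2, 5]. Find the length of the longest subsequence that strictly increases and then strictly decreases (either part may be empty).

inc[i] = longest strictly increasing subsequence ending at i; dec[i] = longest strictly decreasing subsequence starting at i:
i:      1  2  3  4  5  6  7  8  9 10 11 12 13 14
a[i]:  16  3  2  9 13  9 10  6  9 14 17 15  2  5
inc:    1  1  1  2  3  2  3  2  3  4  5  5  1  2
dec:    5  2  1  3  4  3  3  2  2  2  3  2  1  1
Best peak at i=11 (value 17): inc=5, dec=3, length 5+3−1 = 7.

7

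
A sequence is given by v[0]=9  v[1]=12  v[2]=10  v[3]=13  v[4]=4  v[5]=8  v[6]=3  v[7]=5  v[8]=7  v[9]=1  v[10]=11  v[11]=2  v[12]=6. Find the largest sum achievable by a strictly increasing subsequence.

34

Let S[i] be the best sum of a strictly increasing subsequence ending at i:
i:      0  1  2  3  4  5  6  7  8  9 10 11 12
v[i]:   9 12 10 13  4  8  3  5  7  1 11  2  6
S:      9 21 19 34  4 12  3  9 16  1 30  3 15
Maximum is 34 (e.g. 9 + 12 + 13).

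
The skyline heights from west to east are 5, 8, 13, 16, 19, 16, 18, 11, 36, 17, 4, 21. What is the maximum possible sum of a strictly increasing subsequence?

97

Let S[i] be the best sum of a strictly increasing subsequence ending at i:
i:      1  2  3  4  5  6  7  8  9 10 11 12
a[i]:   5  8 13 16 19 16 18 11 36 17  4 21
S:      5 13 26 42 61 42 60 24 97 59  4 82
Maximum is 97 (e.g. 5 + 8 + 13 + 16 + 19 + 36).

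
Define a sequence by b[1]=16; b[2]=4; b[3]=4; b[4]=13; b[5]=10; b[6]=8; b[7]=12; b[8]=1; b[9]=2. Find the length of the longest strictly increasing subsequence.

3

Let dp[i] be the length of the longest such subsequence ending at index i:
i:      1  2  3  4  5  6  7  8  9
b[i]:  16  4  4 13 10  8 12  1  2
dp:     1  1  1  2  2  2  3  1  2
Maximum dp value is 3.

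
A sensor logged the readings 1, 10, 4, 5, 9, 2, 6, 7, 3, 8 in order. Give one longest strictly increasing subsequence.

1, 4, 5, 6, 7, 8

Patience tails give the LIS length; then backtrack through the dp parents:
1 → extends → [1]
10 → extends → [1, 10]
4 → replaces 10 → [1, 4]
5 → extends → [1, 4, 5]
9 → extends → [1, 4, 5, 9]
2 → replaces 4 → [1, 2, 5, 9]
6 → replaces 9 → [1, 2, 5, 6]
7 → extends → [1, 2, 5, 6, 7]
3 → replaces 5 → [1, 2, 3, 6, 7]
8 → extends → [1, 2, 3, 6, 7, 8]
Length 6; one witness is 1, 4, 5, 6, 7, 8.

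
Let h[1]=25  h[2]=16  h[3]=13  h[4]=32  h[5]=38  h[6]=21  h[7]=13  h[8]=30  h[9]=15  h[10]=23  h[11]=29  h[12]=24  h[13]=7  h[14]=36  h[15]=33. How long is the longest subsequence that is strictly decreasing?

Negate each value so 'decreasing' becomes 'increasing', then run patience tails on the negated sequence:
-25 → extends → [-25]
-16 → extends → [-25, -16]
-13 → extends → [-25, -16, -13]
-32 → replaces -25 → [-32, -16, -13]
-38 → replaces -32 → [-38, -16, -13]
-21 → replaces -16 → [-38, -21, -13]
-13 → already a tail → [-38, -21, -13]
-30 → replaces -21 → [-38, -30, -13]
-15 → replaces -13 → [-38, -30, -15]
-23 → replaces -15 → [-38, -30, -23]
-29 → replaces -23 → [-38, -30, -29]
-24 → extends → [-38, -30, -29, -24]
-7 → extends → [-38, -30, -29, -24, -7]
-36 → replaces -30 → [-38, -36, -29, -24, -7]
-33 → replaces -29 → [-38, -36, -33, -24, -7]
Five tails, so the longest strictly decreasing subsequence of the original has length 5.

5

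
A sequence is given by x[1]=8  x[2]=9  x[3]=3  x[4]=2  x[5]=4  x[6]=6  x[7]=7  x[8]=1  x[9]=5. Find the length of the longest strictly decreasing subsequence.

4

Let dp[i] be the longest strictly decreasing subsequence ending at i:
i:     1 2 3 4 5 6 7 8 9
x[i]:  8 9 3 2 4 6 7 1 5
dp:    1 1 2 3 2 2 2 4 3
Maximum is 4.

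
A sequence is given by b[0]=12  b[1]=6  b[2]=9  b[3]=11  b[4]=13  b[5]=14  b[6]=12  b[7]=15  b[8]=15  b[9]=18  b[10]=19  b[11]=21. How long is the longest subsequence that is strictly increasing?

9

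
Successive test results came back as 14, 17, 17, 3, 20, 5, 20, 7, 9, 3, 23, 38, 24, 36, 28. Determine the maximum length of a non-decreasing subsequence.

Let dp[i] be the length of the longest such subsequence ending at index i:
i:      1  2  3  4  5  6  7  8  9 10 11 12 13 14 15
a[i]:  14 17 17  3 20  5 20  7  9  3 23 38 24 36 28
dp:     1  2  3  1  4  2  5  3  4  2  6  7  7  8  8
Maximum dp value is 8.

8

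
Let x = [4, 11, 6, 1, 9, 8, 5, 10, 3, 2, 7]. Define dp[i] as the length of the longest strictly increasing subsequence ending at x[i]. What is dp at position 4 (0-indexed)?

dp[i] = 1 + max{dp[j] : j<i, x[j]<x[i]} (or 1 if no such j):
i:      0  1  2  3  4  5  6  7  8  9 10
x[i]:   4 11  6  1  9  8  5 10  3  2  7
dp:     1  2  2  1  3  3  2  4  2  2  3
At index 4 the value is 3.

3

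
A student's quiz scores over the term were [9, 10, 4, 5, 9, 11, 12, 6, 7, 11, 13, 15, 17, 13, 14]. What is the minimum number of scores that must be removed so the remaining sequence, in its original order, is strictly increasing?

Fewest deletions = n − (longest strictly increasing subsequence).
Patience tails:
9 → extends → [9]
10 → extends → [9, 10]
4 → replaces 9 → [4, 10]
5 → replaces 10 → [4, 5]
9 → extends → [4, 5, 9]
11 → extends → [4, 5, 9, 11]
12 → extends → [4, 5, 9, 11, 12]
6 → replaces 9 → [4, 5, 6, 11, 12]
7 → replaces 11 → [4, 5, 6, 7, 12]
11 → replaces 12 → [4, 5, 6, 7, 11]
13 → extends → [4, 5, 6, 7, 11, 13]
15 → extends → [4, 5, 6, 7, 11, 13, 15]
17 → extends → [4, 5, 6, 7, 11, 13, 15, 17]
13 → already a tail → [4, 5, 6, 7, 11, 13, 15, 17]
14 → replaces 15 → [4, 5, 6, 7, 11, 13, 14, 17]
Longest strictly increasing subsequence has length 8, so deletions = 15 − 8 = 7.

7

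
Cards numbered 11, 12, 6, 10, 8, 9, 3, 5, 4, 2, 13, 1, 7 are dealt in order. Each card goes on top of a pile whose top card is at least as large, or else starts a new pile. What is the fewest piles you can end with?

4

Place each on the leftmost legal pile:
11 → new pile 1 (tops now [11])
12 → new pile 2 (tops now [11, 12])
6 → pile 1 (tops now [6, 12])
10 → pile 2 (tops now [6, 10])
8 → pile 2 (tops now [6, 8])
9 → new pile 3 (tops now [6, 8, 9])
3 → pile 1 (tops now [3, 8, 9])
5 → pile 2 (tops now [3, 5, 9])
4 → pile 2 (tops now [3, 4, 9])
2 → pile 1 (tops now [2, 4, 9])
13 → new pile 4 (tops now [2, 4, 9, 13])
1 → pile 1 (tops now [1, 4, 9, 13])
7 → pile 3 (tops now [1, 4, 7, 13])
Four piles.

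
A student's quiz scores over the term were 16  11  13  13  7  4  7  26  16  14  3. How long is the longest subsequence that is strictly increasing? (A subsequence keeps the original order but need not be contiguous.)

3

Track the smallest tail for each achievable length (strict):
16 → extends → [16]
11 → replaces 16 → [11]
13 → extends → [11, 13]
13 → already a tail → [11, 13]
7 → replaces 11 → [7, 13]
4 → replaces 7 → [4, 13]
7 → replaces 13 → [4, 7]
26 → extends → [4, 7, 26]
16 → replaces 26 → [4, 7, 16]
14 → replaces 16 → [4, 7, 14]
3 → replaces 4 → [3, 7, 14]
Three tails, so the longest strictly increasing subsequence has length 3 (e.g. 11, 13, 26).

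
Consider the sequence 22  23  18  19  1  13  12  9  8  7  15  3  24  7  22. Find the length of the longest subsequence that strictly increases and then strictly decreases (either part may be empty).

9

inc[i] = longest strictly increasing subsequence ending at i; dec[i] = longest strictly decreasing subsequence starting at i:
i:      1  2  3  4  5  6  7  8  9 10 11 12 13 14 15
a[i]:  22 23 18 19  1 13 12  9  8  7 15  3 24  7 22
inc:    1  2  1  2  1  2  2  2  2  2  3  2  4  3  4
dec:    8  8  7  7  1  6  5  4  3  2  2  1  2  1  1
Best peak at i=2 (value 23): inc=2, dec=8, length 2+8−1 = 9.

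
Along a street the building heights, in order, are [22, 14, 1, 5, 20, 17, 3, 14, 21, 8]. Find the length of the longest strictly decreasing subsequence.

5

Negate each value so 'decreasing' becomes 'increasing', then run patience tails on the negated sequence:
-22 → extends → [-22]
-14 → extends → [-22, -14]
-1 → extends → [-22, -14, -1]
-5 → replaces -1 → [-22, -14, -5]
-20 → replaces -14 → [-22, -20, -5]
-17 → replaces -5 → [-22, -20, -17]
-3 → extends → [-22, -20, -17, -3]
-14 → replaces -3 → [-22, -20, -17, -14]
-21 → replaces -20 → [-22, -21, -17, -14]
-8 → extends → [-22, -21, -17, -14, -8]
Five tails, so the longest strictly decreasing subsequence of the original has length 5.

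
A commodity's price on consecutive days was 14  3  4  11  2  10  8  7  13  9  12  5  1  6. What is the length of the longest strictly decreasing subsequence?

7

Let dp[i] be the longest strictly decreasing subsequence ending at i:
i:      1  2  3  4  5  6  7  8  9 10 11 12 13 14
a[i]:  14  3  4 11  2 10  8  7 13  9 12  5  1  6
dp:     1  2  2  2  3  3  4  5  2  4  3  6  7  6
Maximum is 7.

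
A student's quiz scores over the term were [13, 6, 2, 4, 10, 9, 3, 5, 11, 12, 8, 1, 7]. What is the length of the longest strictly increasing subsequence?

5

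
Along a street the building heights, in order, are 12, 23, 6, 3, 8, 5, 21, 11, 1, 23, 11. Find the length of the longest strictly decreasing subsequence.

4

Negate each value so 'decreasing' becomes 'increasing', then run patience tails on the negated sequence:
-12 → extends → [-12]
-23 → replaces -12 → [-23]
-6 → extends → [-23, -6]
-3 → extends → [-23, -6, -3]
-8 → replaces -6 → [-23, -8, -3]
-5 → replaces -3 → [-23, -8, -5]
-21 → replaces -8 → [-23, -21, -5]
-11 → replaces -5 → [-23, -21, -11]
-1 → extends → [-23, -21, -11, -1]
-23 → already a tail → [-23, -21, -11, -1]
-11 → already a tail → [-23, -21, -11, -1]
Four tails, so the longest strictly decreasing subsequence of the original has length 4.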